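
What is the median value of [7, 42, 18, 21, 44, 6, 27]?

21

Step 1: Sort the data in ascending order: [6, 7, 18, 21, 27, 42, 44]
Step 2: The number of values is n = 7.
Step 3: Since n is odd, the median is the middle value at position 4: 21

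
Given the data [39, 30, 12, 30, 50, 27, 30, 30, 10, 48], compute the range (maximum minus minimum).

40

Step 1: Identify the maximum value: max = 50
Step 2: Identify the minimum value: min = 10
Step 3: Range = max - min = 50 - 10 = 40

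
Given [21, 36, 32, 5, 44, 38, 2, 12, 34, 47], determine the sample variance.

259.4333

Step 1: Compute the mean: (21 + 36 + 32 + 5 + 44 + 38 + 2 + 12 + 34 + 47) / 10 = 27.1
Step 2: Compute squared deviations from the mean:
  (21 - 27.1)^2 = 37.21
  (36 - 27.1)^2 = 79.21
  (32 - 27.1)^2 = 24.01
  (5 - 27.1)^2 = 488.41
  (44 - 27.1)^2 = 285.61
  (38 - 27.1)^2 = 118.81
  (2 - 27.1)^2 = 630.01
  (12 - 27.1)^2 = 228.01
  (34 - 27.1)^2 = 47.61
  (47 - 27.1)^2 = 396.01
Step 3: Sum of squared deviations = 2334.9
Step 4: Sample variance = 2334.9 / 9 = 259.4333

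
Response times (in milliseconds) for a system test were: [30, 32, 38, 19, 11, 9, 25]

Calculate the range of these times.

29

Step 1: Identify the maximum value: max = 38
Step 2: Identify the minimum value: min = 9
Step 3: Range = max - min = 38 - 9 = 29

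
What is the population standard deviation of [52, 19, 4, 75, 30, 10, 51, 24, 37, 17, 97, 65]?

27.2258

Step 1: Compute the mean: 40.0833
Step 2: Sum of squared deviations from the mean: 8894.9167
Step 3: Population variance = 8894.9167 / 12 = 741.2431
Step 4: Standard deviation = sqrt(741.2431) = 27.2258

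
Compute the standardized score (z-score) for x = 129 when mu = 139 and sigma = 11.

-0.9091

Step 1: Recall the z-score formula: z = (x - mu) / sigma
Step 2: Substitute values: z = (129 - 139) / 11
Step 3: z = -10 / 11 = -0.9091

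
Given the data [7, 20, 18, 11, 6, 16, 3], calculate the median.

11

Step 1: Sort the data in ascending order: [3, 6, 7, 11, 16, 18, 20]
Step 2: The number of values is n = 7.
Step 3: Since n is odd, the median is the middle value at position 4: 11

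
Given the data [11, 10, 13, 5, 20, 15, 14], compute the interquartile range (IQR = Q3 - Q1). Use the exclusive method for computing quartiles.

5

Step 1: Sort the data: [5, 10, 11, 13, 14, 15, 20]
Step 2: n = 7
Step 3: Using the exclusive quartile method:
  Q1 = 10
  Q2 (median) = 13
  Q3 = 15
  IQR = Q3 - Q1 = 15 - 10 = 5
Step 4: IQR = 5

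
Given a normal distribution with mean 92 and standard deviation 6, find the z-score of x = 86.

-1

Step 1: Recall the z-score formula: z = (x - mu) / sigma
Step 2: Substitute values: z = (86 - 92) / 6
Step 3: z = -6 / 6 = -1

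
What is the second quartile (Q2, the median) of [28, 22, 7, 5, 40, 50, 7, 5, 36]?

22

Step 1: Sort the data: [5, 5, 7, 7, 22, 28, 36, 40, 50]
Step 2: n = 9
Step 3: Q2 is the median. Since n is odd, it is the middle value at position 5: 22
Step 4: Q2 = 22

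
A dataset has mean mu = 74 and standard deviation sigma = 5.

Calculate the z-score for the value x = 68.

-1.2

Step 1: Recall the z-score formula: z = (x - mu) / sigma
Step 2: Substitute values: z = (68 - 74) / 5
Step 3: z = -6 / 5 = -1.2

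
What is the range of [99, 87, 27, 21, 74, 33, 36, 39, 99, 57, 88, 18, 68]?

81

Step 1: Identify the maximum value: max = 99
Step 2: Identify the minimum value: min = 18
Step 3: Range = max - min = 99 - 18 = 81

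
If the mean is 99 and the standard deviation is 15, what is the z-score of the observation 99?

0

Step 1: Recall the z-score formula: z = (x - mu) / sigma
Step 2: Substitute values: z = (99 - 99) / 15
Step 3: z = 0 / 15 = 0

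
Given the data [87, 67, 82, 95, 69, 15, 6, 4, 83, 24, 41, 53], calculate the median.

60

Step 1: Sort the data in ascending order: [4, 6, 15, 24, 41, 53, 67, 69, 82, 83, 87, 95]
Step 2: The number of values is n = 12.
Step 3: Since n is even, the median is the average of positions 6 and 7:
  Median = (53 + 67) / 2 = 60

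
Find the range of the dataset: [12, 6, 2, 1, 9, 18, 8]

17

Step 1: Identify the maximum value: max = 18
Step 2: Identify the minimum value: min = 1
Step 3: Range = max - min = 18 - 1 = 17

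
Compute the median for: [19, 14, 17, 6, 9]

14

Step 1: Sort the data in ascending order: [6, 9, 14, 17, 19]
Step 2: The number of values is n = 5.
Step 3: Since n is odd, the median is the middle value at position 3: 14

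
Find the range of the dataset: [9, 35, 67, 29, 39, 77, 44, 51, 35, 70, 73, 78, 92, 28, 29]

83

Step 1: Identify the maximum value: max = 92
Step 2: Identify the minimum value: min = 9
Step 3: Range = max - min = 92 - 9 = 83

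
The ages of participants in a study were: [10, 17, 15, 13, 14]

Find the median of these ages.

14

Step 1: Sort the data in ascending order: [10, 13, 14, 15, 17]
Step 2: The number of values is n = 5.
Step 3: Since n is odd, the median is the middle value at position 3: 14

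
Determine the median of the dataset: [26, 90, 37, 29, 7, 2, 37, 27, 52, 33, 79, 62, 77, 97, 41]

37

Step 1: Sort the data in ascending order: [2, 7, 26, 27, 29, 33, 37, 37, 41, 52, 62, 77, 79, 90, 97]
Step 2: The number of values is n = 15.
Step 3: Since n is odd, the median is the middle value at position 8: 37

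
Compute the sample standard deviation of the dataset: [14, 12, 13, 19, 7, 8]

4.3551

Step 1: Compute the mean: 12.1667
Step 2: Sum of squared deviations from the mean: 94.8333
Step 3: Sample variance = 94.8333 / 5 = 18.9667
Step 4: Standard deviation = sqrt(18.9667) = 4.3551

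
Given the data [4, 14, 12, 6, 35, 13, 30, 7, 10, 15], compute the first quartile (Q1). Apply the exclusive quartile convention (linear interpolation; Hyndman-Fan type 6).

6.75

Step 1: Sort the data: [4, 6, 7, 10, 12, 13, 14, 15, 30, 35]
Step 2: n = 10
Step 3: Using the exclusive quartile method:
  Q1 = 6.75
  Q2 (median) = 12.5
  Q3 = 18.75
  IQR = Q3 - Q1 = 18.75 - 6.75 = 12
Step 4: Q1 = 6.75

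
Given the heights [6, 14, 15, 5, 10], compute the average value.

10

Step 1: Sum all values: 6 + 14 + 15 + 5 + 10 = 50
Step 2: Count the number of values: n = 5
Step 3: Mean = sum / n = 50 / 5 = 10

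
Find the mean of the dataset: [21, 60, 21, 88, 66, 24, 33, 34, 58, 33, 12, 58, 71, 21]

42.8571

Step 1: Sum all values: 21 + 60 + 21 + 88 + 66 + 24 + 33 + 34 + 58 + 33 + 12 + 58 + 71 + 21 = 600
Step 2: Count the number of values: n = 14
Step 3: Mean = sum / n = 600 / 14 = 42.8571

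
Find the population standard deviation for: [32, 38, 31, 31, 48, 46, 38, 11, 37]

10.1544

Step 1: Compute the mean: 34.6667
Step 2: Sum of squared deviations from the mean: 928
Step 3: Population variance = 928 / 9 = 103.1111
Step 4: Standard deviation = sqrt(103.1111) = 10.1544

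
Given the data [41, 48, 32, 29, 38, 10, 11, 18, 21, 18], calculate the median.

25

Step 1: Sort the data in ascending order: [10, 11, 18, 18, 21, 29, 32, 38, 41, 48]
Step 2: The number of values is n = 10.
Step 3: Since n is even, the median is the average of positions 5 and 6:
  Median = (21 + 29) / 2 = 25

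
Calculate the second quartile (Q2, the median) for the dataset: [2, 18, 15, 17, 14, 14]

14.5

Step 1: Sort the data: [2, 14, 14, 15, 17, 18]
Step 2: n = 6
Step 3: Q2 is the median. Since n is even, it is the average of the values at positions 3 and 4:
  Q2 = (14 + 15) / 2 = 14.5
Step 4: Q2 = 14.5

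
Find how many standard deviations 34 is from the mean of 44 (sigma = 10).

-1

Step 1: Recall the z-score formula: z = (x - mu) / sigma
Step 2: Substitute values: z = (34 - 44) / 10
Step 3: z = -10 / 10 = -1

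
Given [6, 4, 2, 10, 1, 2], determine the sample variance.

11.3667

Step 1: Compute the mean: (6 + 4 + 2 + 10 + 1 + 2) / 6 = 4.1667
Step 2: Compute squared deviations from the mean:
  (6 - 4.1667)^2 = 3.3611
  (4 - 4.1667)^2 = 0.0278
  (2 - 4.1667)^2 = 4.6944
  (10 - 4.1667)^2 = 34.0278
  (1 - 4.1667)^2 = 10.0278
  (2 - 4.1667)^2 = 4.6944
Step 3: Sum of squared deviations = 56.8333
Step 4: Sample variance = 56.8333 / 5 = 11.3667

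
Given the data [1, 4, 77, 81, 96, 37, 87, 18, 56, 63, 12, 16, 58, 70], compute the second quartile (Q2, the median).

57

Step 1: Sort the data: [1, 4, 12, 16, 18, 37, 56, 58, 63, 70, 77, 81, 87, 96]
Step 2: n = 14
Step 3: Q2 is the median. Since n is even, it is the average of the values at positions 7 and 8:
  Q2 = (56 + 58) / 2 = 57
Step 4: Q2 = 57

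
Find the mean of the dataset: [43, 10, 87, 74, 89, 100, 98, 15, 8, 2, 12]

48.9091

Step 1: Sum all values: 43 + 10 + 87 + 74 + 89 + 100 + 98 + 15 + 8 + 2 + 12 = 538
Step 2: Count the number of values: n = 11
Step 3: Mean = sum / n = 538 / 11 = 48.9091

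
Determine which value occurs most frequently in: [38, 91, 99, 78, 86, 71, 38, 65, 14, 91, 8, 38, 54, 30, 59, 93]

38

Step 1: Count the frequency of each value:
  8: appears 1 time(s)
  14: appears 1 time(s)
  30: appears 1 time(s)
  38: appears 3 time(s)
  54: appears 1 time(s)
  59: appears 1 time(s)
  65: appears 1 time(s)
  71: appears 1 time(s)
  78: appears 1 time(s)
  86: appears 1 time(s)
  91: appears 2 time(s)
  93: appears 1 time(s)
  99: appears 1 time(s)
Step 2: The value 38 appears most frequently (3 times).
Step 3: Mode = 38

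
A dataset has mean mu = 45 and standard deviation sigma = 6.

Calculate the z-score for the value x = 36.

-1.5

Step 1: Recall the z-score formula: z = (x - mu) / sigma
Step 2: Substitute values: z = (36 - 45) / 6
Step 3: z = -9 / 6 = -1.5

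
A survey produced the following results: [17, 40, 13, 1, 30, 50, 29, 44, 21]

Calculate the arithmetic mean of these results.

27.2222

Step 1: Sum all values: 17 + 40 + 13 + 1 + 30 + 50 + 29 + 44 + 21 = 245
Step 2: Count the number of values: n = 9
Step 3: Mean = sum / n = 245 / 9 = 27.2222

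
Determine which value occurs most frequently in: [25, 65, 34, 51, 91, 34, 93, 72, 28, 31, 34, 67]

34

Step 1: Count the frequency of each value:
  25: appears 1 time(s)
  28: appears 1 time(s)
  31: appears 1 time(s)
  34: appears 3 time(s)
  51: appears 1 time(s)
  65: appears 1 time(s)
  67: appears 1 time(s)
  72: appears 1 time(s)
  91: appears 1 time(s)
  93: appears 1 time(s)
Step 2: The value 34 appears most frequently (3 times).
Step 3: Mode = 34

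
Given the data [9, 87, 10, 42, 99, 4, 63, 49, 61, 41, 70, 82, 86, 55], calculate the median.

58

Step 1: Sort the data in ascending order: [4, 9, 10, 41, 42, 49, 55, 61, 63, 70, 82, 86, 87, 99]
Step 2: The number of values is n = 14.
Step 3: Since n is even, the median is the average of positions 7 and 8:
  Median = (55 + 61) / 2 = 58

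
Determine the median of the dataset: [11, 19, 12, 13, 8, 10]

11.5

Step 1: Sort the data in ascending order: [8, 10, 11, 12, 13, 19]
Step 2: The number of values is n = 6.
Step 3: Since n is even, the median is the average of positions 3 and 4:
  Median = (11 + 12) / 2 = 11.5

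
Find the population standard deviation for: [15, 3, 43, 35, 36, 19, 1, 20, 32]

14.0079

Step 1: Compute the mean: 22.6667
Step 2: Sum of squared deviations from the mean: 1766
Step 3: Population variance = 1766 / 9 = 196.2222
Step 4: Standard deviation = sqrt(196.2222) = 14.0079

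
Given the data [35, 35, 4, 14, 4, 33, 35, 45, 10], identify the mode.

35

Step 1: Count the frequency of each value:
  4: appears 2 time(s)
  10: appears 1 time(s)
  14: appears 1 time(s)
  33: appears 1 time(s)
  35: appears 3 time(s)
  45: appears 1 time(s)
Step 2: The value 35 appears most frequently (3 times).
Step 3: Mode = 35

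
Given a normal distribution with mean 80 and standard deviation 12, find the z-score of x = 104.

2

Step 1: Recall the z-score formula: z = (x - mu) / sigma
Step 2: Substitute values: z = (104 - 80) / 12
Step 3: z = 24 / 12 = 2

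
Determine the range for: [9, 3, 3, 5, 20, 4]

17

Step 1: Identify the maximum value: max = 20
Step 2: Identify the minimum value: min = 3
Step 3: Range = max - min = 20 - 3 = 17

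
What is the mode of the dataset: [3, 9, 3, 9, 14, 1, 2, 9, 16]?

9

Step 1: Count the frequency of each value:
  1: appears 1 time(s)
  2: appears 1 time(s)
  3: appears 2 time(s)
  9: appears 3 time(s)
  14: appears 1 time(s)
  16: appears 1 time(s)
Step 2: The value 9 appears most frequently (3 times).
Step 3: Mode = 9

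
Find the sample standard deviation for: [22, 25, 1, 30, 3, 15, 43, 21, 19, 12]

12.4316

Step 1: Compute the mean: 19.1
Step 2: Sum of squared deviations from the mean: 1390.9
Step 3: Sample variance = 1390.9 / 9 = 154.5444
Step 4: Standard deviation = sqrt(154.5444) = 12.4316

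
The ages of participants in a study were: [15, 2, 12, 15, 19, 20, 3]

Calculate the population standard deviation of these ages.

6.6701

Step 1: Compute the mean: 12.2857
Step 2: Sum of squared deviations from the mean: 311.4286
Step 3: Population variance = 311.4286 / 7 = 44.4898
Step 4: Standard deviation = sqrt(44.4898) = 6.6701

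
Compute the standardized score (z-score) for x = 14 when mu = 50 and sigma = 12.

-3

Step 1: Recall the z-score formula: z = (x - mu) / sigma
Step 2: Substitute values: z = (14 - 50) / 12
Step 3: z = -36 / 12 = -3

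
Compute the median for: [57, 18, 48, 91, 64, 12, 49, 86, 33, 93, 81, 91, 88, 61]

62.5

Step 1: Sort the data in ascending order: [12, 18, 33, 48, 49, 57, 61, 64, 81, 86, 88, 91, 91, 93]
Step 2: The number of values is n = 14.
Step 3: Since n is even, the median is the average of positions 7 and 8:
  Median = (61 + 64) / 2 = 62.5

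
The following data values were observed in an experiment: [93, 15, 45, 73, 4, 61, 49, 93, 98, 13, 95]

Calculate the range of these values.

94

Step 1: Identify the maximum value: max = 98
Step 2: Identify the minimum value: min = 4
Step 3: Range = max - min = 98 - 4 = 94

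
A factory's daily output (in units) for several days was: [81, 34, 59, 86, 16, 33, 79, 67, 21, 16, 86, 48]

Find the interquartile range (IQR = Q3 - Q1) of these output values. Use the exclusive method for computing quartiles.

56.5

Step 1: Sort the data: [16, 16, 21, 33, 34, 48, 59, 67, 79, 81, 86, 86]
Step 2: n = 12
Step 3: Using the exclusive quartile method:
  Q1 = 24
  Q2 (median) = 53.5
  Q3 = 80.5
  IQR = Q3 - Q1 = 80.5 - 24 = 56.5
Step 4: IQR = 56.5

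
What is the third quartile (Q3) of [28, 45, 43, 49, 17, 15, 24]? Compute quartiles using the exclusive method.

45

Step 1: Sort the data: [15, 17, 24, 28, 43, 45, 49]
Step 2: n = 7
Step 3: Using the exclusive quartile method:
  Q1 = 17
  Q2 (median) = 28
  Q3 = 45
  IQR = Q3 - Q1 = 45 - 17 = 28
Step 4: Q3 = 45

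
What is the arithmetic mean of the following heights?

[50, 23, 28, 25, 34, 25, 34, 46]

33.125

Step 1: Sum all values: 50 + 23 + 28 + 25 + 34 + 25 + 34 + 46 = 265
Step 2: Count the number of values: n = 8
Step 3: Mean = sum / n = 265 / 8 = 33.125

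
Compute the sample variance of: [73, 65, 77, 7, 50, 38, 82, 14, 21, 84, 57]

781.2545

Step 1: Compute the mean: (73 + 65 + 77 + 7 + 50 + 38 + 82 + 14 + 21 + 84 + 57) / 11 = 51.6364
Step 2: Compute squared deviations from the mean:
  (73 - 51.6364)^2 = 456.405
  (65 - 51.6364)^2 = 178.5868
  (77 - 51.6364)^2 = 643.314
  (7 - 51.6364)^2 = 1992.405
  (50 - 51.6364)^2 = 2.6777
  (38 - 51.6364)^2 = 185.9504
  (82 - 51.6364)^2 = 921.9504
  (14 - 51.6364)^2 = 1416.4959
  (21 - 51.6364)^2 = 938.5868
  (84 - 51.6364)^2 = 1047.405
  (57 - 51.6364)^2 = 28.7686
Step 3: Sum of squared deviations = 7812.5455
Step 4: Sample variance = 7812.5455 / 10 = 781.2545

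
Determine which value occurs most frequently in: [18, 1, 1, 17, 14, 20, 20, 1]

1

Step 1: Count the frequency of each value:
  1: appears 3 time(s)
  14: appears 1 time(s)
  17: appears 1 time(s)
  18: appears 1 time(s)
  20: appears 2 time(s)
Step 2: The value 1 appears most frequently (3 times).
Step 3: Mode = 1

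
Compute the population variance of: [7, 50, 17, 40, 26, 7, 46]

279.6735

Step 1: Compute the mean: (7 + 50 + 17 + 40 + 26 + 7 + 46) / 7 = 27.5714
Step 2: Compute squared deviations from the mean:
  (7 - 27.5714)^2 = 423.1837
  (50 - 27.5714)^2 = 503.0408
  (17 - 27.5714)^2 = 111.7551
  (40 - 27.5714)^2 = 154.4694
  (26 - 27.5714)^2 = 2.4694
  (7 - 27.5714)^2 = 423.1837
  (46 - 27.5714)^2 = 339.6122
Step 3: Sum of squared deviations = 1957.7143
Step 4: Population variance = 1957.7143 / 7 = 279.6735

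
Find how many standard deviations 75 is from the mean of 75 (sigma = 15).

0

Step 1: Recall the z-score formula: z = (x - mu) / sigma
Step 2: Substitute values: z = (75 - 75) / 15
Step 3: z = 0 / 15 = 0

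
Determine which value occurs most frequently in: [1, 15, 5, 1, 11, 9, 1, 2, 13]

1

Step 1: Count the frequency of each value:
  1: appears 3 time(s)
  2: appears 1 time(s)
  5: appears 1 time(s)
  9: appears 1 time(s)
  11: appears 1 time(s)
  13: appears 1 time(s)
  15: appears 1 time(s)
Step 2: The value 1 appears most frequently (3 times).
Step 3: Mode = 1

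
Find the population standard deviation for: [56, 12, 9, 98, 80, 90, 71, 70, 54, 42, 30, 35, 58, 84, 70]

26.2538

Step 1: Compute the mean: 57.2667
Step 2: Sum of squared deviations from the mean: 10338.9333
Step 3: Population variance = 10338.9333 / 15 = 689.2622
Step 4: Standard deviation = sqrt(689.2622) = 26.2538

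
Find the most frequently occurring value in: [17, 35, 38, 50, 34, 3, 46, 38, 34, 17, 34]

34

Step 1: Count the frequency of each value:
  3: appears 1 time(s)
  17: appears 2 time(s)
  34: appears 3 time(s)
  35: appears 1 time(s)
  38: appears 2 time(s)
  46: appears 1 time(s)
  50: appears 1 time(s)
Step 2: The value 34 appears most frequently (3 times).
Step 3: Mode = 34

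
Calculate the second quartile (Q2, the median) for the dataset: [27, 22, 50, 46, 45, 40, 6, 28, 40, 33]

36.5

Step 1: Sort the data: [6, 22, 27, 28, 33, 40, 40, 45, 46, 50]
Step 2: n = 10
Step 3: Q2 is the median. Since n is even, it is the average of the values at positions 5 and 6:
  Q2 = (33 + 40) / 2 = 36.5
Step 4: Q2 = 36.5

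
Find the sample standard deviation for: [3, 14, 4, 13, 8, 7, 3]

4.5774

Step 1: Compute the mean: 7.4286
Step 2: Sum of squared deviations from the mean: 125.7143
Step 3: Sample variance = 125.7143 / 6 = 20.9524
Step 4: Standard deviation = sqrt(20.9524) = 4.5774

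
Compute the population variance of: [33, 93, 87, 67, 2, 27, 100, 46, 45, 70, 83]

881.3223

Step 1: Compute the mean: (33 + 93 + 87 + 67 + 2 + 27 + 100 + 46 + 45 + 70 + 83) / 11 = 59.3636
Step 2: Compute squared deviations from the mean:
  (33 - 59.3636)^2 = 695.0413
  (93 - 59.3636)^2 = 1131.405
  (87 - 59.3636)^2 = 763.7686
  (67 - 59.3636)^2 = 58.314
  (2 - 59.3636)^2 = 3290.5868
  (27 - 59.3636)^2 = 1047.405
  (100 - 59.3636)^2 = 1651.314
  (46 - 59.3636)^2 = 178.5868
  (45 - 59.3636)^2 = 206.314
  (70 - 59.3636)^2 = 113.1322
  (83 - 59.3636)^2 = 558.6777
Step 3: Sum of squared deviations = 9694.5455
Step 4: Population variance = 9694.5455 / 11 = 881.3223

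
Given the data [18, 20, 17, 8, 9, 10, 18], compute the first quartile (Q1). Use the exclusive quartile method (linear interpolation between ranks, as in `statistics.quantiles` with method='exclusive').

9

Step 1: Sort the data: [8, 9, 10, 17, 18, 18, 20]
Step 2: n = 7
Step 3: Using the exclusive quartile method:
  Q1 = 9
  Q2 (median) = 17
  Q3 = 18
  IQR = Q3 - Q1 = 18 - 9 = 9
Step 4: Q1 = 9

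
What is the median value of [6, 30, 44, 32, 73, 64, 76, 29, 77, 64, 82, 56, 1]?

56

Step 1: Sort the data in ascending order: [1, 6, 29, 30, 32, 44, 56, 64, 64, 73, 76, 77, 82]
Step 2: The number of values is n = 13.
Step 3: Since n is odd, the median is the middle value at position 7: 56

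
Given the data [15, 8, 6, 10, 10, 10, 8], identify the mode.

10

Step 1: Count the frequency of each value:
  6: appears 1 time(s)
  8: appears 2 time(s)
  10: appears 3 time(s)
  15: appears 1 time(s)
Step 2: The value 10 appears most frequently (3 times).
Step 3: Mode = 10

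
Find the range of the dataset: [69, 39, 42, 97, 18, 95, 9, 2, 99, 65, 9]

97

Step 1: Identify the maximum value: max = 99
Step 2: Identify the minimum value: min = 2
Step 3: Range = max - min = 99 - 2 = 97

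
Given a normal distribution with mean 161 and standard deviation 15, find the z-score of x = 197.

2.4

Step 1: Recall the z-score formula: z = (x - mu) / sigma
Step 2: Substitute values: z = (197 - 161) / 15
Step 3: z = 36 / 15 = 2.4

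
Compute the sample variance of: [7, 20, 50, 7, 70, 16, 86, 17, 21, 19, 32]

684.4545

Step 1: Compute the mean: (7 + 20 + 50 + 7 + 70 + 16 + 86 + 17 + 21 + 19 + 32) / 11 = 31.3636
Step 2: Compute squared deviations from the mean:
  (7 - 31.3636)^2 = 593.5868
  (20 - 31.3636)^2 = 129.1322
  (50 - 31.3636)^2 = 347.314
  (7 - 31.3636)^2 = 593.5868
  (70 - 31.3636)^2 = 1492.7686
  (16 - 31.3636)^2 = 236.0413
  (86 - 31.3636)^2 = 2985.1322
  (17 - 31.3636)^2 = 206.314
  (21 - 31.3636)^2 = 107.405
  (19 - 31.3636)^2 = 152.8595
  (32 - 31.3636)^2 = 0.405
Step 3: Sum of squared deviations = 6844.5455
Step 4: Sample variance = 6844.5455 / 10 = 684.4545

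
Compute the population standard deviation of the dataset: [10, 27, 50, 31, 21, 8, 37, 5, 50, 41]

15.906

Step 1: Compute the mean: 28
Step 2: Sum of squared deviations from the mean: 2530
Step 3: Population variance = 2530 / 10 = 253
Step 4: Standard deviation = sqrt(253) = 15.906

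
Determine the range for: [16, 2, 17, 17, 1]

16

Step 1: Identify the maximum value: max = 17
Step 2: Identify the minimum value: min = 1
Step 3: Range = max - min = 17 - 1 = 16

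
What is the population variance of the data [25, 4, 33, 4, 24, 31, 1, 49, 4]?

255.358

Step 1: Compute the mean: (25 + 4 + 33 + 4 + 24 + 31 + 1 + 49 + 4) / 9 = 19.4444
Step 2: Compute squared deviations from the mean:
  (25 - 19.4444)^2 = 30.8642
  (4 - 19.4444)^2 = 238.5309
  (33 - 19.4444)^2 = 183.7531
  (4 - 19.4444)^2 = 238.5309
  (24 - 19.4444)^2 = 20.7531
  (31 - 19.4444)^2 = 133.5309
  (1 - 19.4444)^2 = 340.1975
  (49 - 19.4444)^2 = 873.5309
  (4 - 19.4444)^2 = 238.5309
Step 3: Sum of squared deviations = 2298.2222
Step 4: Population variance = 2298.2222 / 9 = 255.358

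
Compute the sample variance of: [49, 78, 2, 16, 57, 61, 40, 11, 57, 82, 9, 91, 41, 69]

831.9396

Step 1: Compute the mean: (49 + 78 + 2 + 16 + 57 + 61 + 40 + 11 + 57 + 82 + 9 + 91 + 41 + 69) / 14 = 47.3571
Step 2: Compute squared deviations from the mean:
  (49 - 47.3571)^2 = 2.699
  (78 - 47.3571)^2 = 938.9847
  (2 - 47.3571)^2 = 2057.2704
  (16 - 47.3571)^2 = 983.2704
  (57 - 47.3571)^2 = 92.9847
  (61 - 47.3571)^2 = 186.1276
  (40 - 47.3571)^2 = 54.1276
  (11 - 47.3571)^2 = 1321.8418
  (57 - 47.3571)^2 = 92.9847
  (82 - 47.3571)^2 = 1200.1276
  (9 - 47.3571)^2 = 1471.2704
  (91 - 47.3571)^2 = 1904.699
  (41 - 47.3571)^2 = 40.4133
  (69 - 47.3571)^2 = 468.4133
Step 3: Sum of squared deviations = 10815.2143
Step 4: Sample variance = 10815.2143 / 13 = 831.9396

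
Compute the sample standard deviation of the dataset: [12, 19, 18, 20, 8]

5.1769

Step 1: Compute the mean: 15.4
Step 2: Sum of squared deviations from the mean: 107.2
Step 3: Sample variance = 107.2 / 4 = 26.8
Step 4: Standard deviation = sqrt(26.8) = 5.1769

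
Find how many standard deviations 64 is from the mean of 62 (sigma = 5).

0.4

Step 1: Recall the z-score formula: z = (x - mu) / sigma
Step 2: Substitute values: z = (64 - 62) / 5
Step 3: z = 2 / 5 = 0.4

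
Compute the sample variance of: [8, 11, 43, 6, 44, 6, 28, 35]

279.4107

Step 1: Compute the mean: (8 + 11 + 43 + 6 + 44 + 6 + 28 + 35) / 8 = 22.625
Step 2: Compute squared deviations from the mean:
  (8 - 22.625)^2 = 213.8906
  (11 - 22.625)^2 = 135.1406
  (43 - 22.625)^2 = 415.1406
  (6 - 22.625)^2 = 276.3906
  (44 - 22.625)^2 = 456.8906
  (6 - 22.625)^2 = 276.3906
  (28 - 22.625)^2 = 28.8906
  (35 - 22.625)^2 = 153.1406
Step 3: Sum of squared deviations = 1955.875
Step 4: Sample variance = 1955.875 / 7 = 279.4107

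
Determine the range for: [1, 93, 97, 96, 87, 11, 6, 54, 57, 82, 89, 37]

96

Step 1: Identify the maximum value: max = 97
Step 2: Identify the minimum value: min = 1
Step 3: Range = max - min = 97 - 1 = 96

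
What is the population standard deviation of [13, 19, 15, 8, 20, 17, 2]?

5.9727

Step 1: Compute the mean: 13.4286
Step 2: Sum of squared deviations from the mean: 249.7143
Step 3: Population variance = 249.7143 / 7 = 35.6735
Step 4: Standard deviation = sqrt(35.6735) = 5.9727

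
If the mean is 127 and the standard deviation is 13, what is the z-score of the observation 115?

-0.9231

Step 1: Recall the z-score formula: z = (x - mu) / sigma
Step 2: Substitute values: z = (115 - 127) / 13
Step 3: z = -12 / 13 = -0.9231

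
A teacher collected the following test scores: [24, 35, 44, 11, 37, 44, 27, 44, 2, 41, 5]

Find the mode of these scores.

44

Step 1: Count the frequency of each value:
  2: appears 1 time(s)
  5: appears 1 time(s)
  11: appears 1 time(s)
  24: appears 1 time(s)
  27: appears 1 time(s)
  35: appears 1 time(s)
  37: appears 1 time(s)
  41: appears 1 time(s)
  44: appears 3 time(s)
Step 2: The value 44 appears most frequently (3 times).
Step 3: Mode = 44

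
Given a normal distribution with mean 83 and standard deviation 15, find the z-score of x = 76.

-0.4667

Step 1: Recall the z-score formula: z = (x - mu) / sigma
Step 2: Substitute values: z = (76 - 83) / 15
Step 3: z = -7 / 15 = -0.4667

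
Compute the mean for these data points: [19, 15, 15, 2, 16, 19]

14.3333

Step 1: Sum all values: 19 + 15 + 15 + 2 + 16 + 19 = 86
Step 2: Count the number of values: n = 6
Step 3: Mean = sum / n = 86 / 6 = 14.3333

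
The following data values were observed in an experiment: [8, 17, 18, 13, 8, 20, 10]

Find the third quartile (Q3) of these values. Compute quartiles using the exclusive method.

18

Step 1: Sort the data: [8, 8, 10, 13, 17, 18, 20]
Step 2: n = 7
Step 3: Using the exclusive quartile method:
  Q1 = 8
  Q2 (median) = 13
  Q3 = 18
  IQR = Q3 - Q1 = 18 - 8 = 10
Step 4: Q3 = 18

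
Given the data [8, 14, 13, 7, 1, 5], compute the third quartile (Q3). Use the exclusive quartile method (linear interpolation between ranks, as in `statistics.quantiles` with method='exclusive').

13.25

Step 1: Sort the data: [1, 5, 7, 8, 13, 14]
Step 2: n = 6
Step 3: Using the exclusive quartile method:
  Q1 = 4
  Q2 (median) = 7.5
  Q3 = 13.25
  IQR = Q3 - Q1 = 13.25 - 4 = 9.25
Step 4: Q3 = 13.25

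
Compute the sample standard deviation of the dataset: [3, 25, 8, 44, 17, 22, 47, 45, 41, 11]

16.7534

Step 1: Compute the mean: 26.3
Step 2: Sum of squared deviations from the mean: 2526.1
Step 3: Sample variance = 2526.1 / 9 = 280.6778
Step 4: Standard deviation = sqrt(280.6778) = 16.7534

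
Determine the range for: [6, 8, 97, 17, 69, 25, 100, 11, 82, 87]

94

Step 1: Identify the maximum value: max = 100
Step 2: Identify the minimum value: min = 6
Step 3: Range = max - min = 100 - 6 = 94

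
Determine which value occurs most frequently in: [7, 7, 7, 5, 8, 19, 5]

7

Step 1: Count the frequency of each value:
  5: appears 2 time(s)
  7: appears 3 time(s)
  8: appears 1 time(s)
  19: appears 1 time(s)
Step 2: The value 7 appears most frequently (3 times).
Step 3: Mode = 7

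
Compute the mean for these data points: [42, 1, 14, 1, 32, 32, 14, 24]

20

Step 1: Sum all values: 42 + 1 + 14 + 1 + 32 + 32 + 14 + 24 = 160
Step 2: Count the number of values: n = 8
Step 3: Mean = sum / n = 160 / 8 = 20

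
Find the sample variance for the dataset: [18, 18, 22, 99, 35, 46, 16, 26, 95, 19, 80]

1056.6909

Step 1: Compute the mean: (18 + 18 + 22 + 99 + 35 + 46 + 16 + 26 + 95 + 19 + 80) / 11 = 43.0909
Step 2: Compute squared deviations from the mean:
  (18 - 43.0909)^2 = 629.5537
  (18 - 43.0909)^2 = 629.5537
  (22 - 43.0909)^2 = 444.8264
  (99 - 43.0909)^2 = 3125.8264
  (35 - 43.0909)^2 = 65.4628
  (46 - 43.0909)^2 = 8.4628
  (16 - 43.0909)^2 = 733.9174
  (26 - 43.0909)^2 = 292.0992
  (95 - 43.0909)^2 = 2694.5537
  (19 - 43.0909)^2 = 580.3719
  (80 - 43.0909)^2 = 1362.281
Step 3: Sum of squared deviations = 10566.9091
Step 4: Sample variance = 10566.9091 / 10 = 1056.6909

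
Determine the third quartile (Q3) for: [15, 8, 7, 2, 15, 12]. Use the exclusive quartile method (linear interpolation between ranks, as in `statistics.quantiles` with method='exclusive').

15

Step 1: Sort the data: [2, 7, 8, 12, 15, 15]
Step 2: n = 6
Step 3: Using the exclusive quartile method:
  Q1 = 5.75
  Q2 (median) = 10
  Q3 = 15
  IQR = Q3 - Q1 = 15 - 5.75 = 9.25
Step 4: Q3 = 15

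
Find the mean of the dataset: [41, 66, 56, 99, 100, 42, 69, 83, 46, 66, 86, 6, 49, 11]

58.5714

Step 1: Sum all values: 41 + 66 + 56 + 99 + 100 + 42 + 69 + 83 + 46 + 66 + 86 + 6 + 49 + 11 = 820
Step 2: Count the number of values: n = 14
Step 3: Mean = sum / n = 820 / 14 = 58.5714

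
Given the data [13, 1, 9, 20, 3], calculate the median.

9

Step 1: Sort the data in ascending order: [1, 3, 9, 13, 20]
Step 2: The number of values is n = 5.
Step 3: Since n is odd, the median is the middle value at position 3: 9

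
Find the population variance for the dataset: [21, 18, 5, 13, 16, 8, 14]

26.5306

Step 1: Compute the mean: (21 + 18 + 5 + 13 + 16 + 8 + 14) / 7 = 13.5714
Step 2: Compute squared deviations from the mean:
  (21 - 13.5714)^2 = 55.1837
  (18 - 13.5714)^2 = 19.6122
  (5 - 13.5714)^2 = 73.4694
  (13 - 13.5714)^2 = 0.3265
  (16 - 13.5714)^2 = 5.898
  (8 - 13.5714)^2 = 31.0408
  (14 - 13.5714)^2 = 0.1837
Step 3: Sum of squared deviations = 185.7143
Step 4: Population variance = 185.7143 / 7 = 26.5306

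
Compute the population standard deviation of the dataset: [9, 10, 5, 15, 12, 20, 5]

4.998

Step 1: Compute the mean: 10.8571
Step 2: Sum of squared deviations from the mean: 174.8571
Step 3: Population variance = 174.8571 / 7 = 24.9796
Step 4: Standard deviation = sqrt(24.9796) = 4.998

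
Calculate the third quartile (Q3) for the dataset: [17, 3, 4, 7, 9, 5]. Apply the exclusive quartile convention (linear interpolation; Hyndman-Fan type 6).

11

Step 1: Sort the data: [3, 4, 5, 7, 9, 17]
Step 2: n = 6
Step 3: Using the exclusive quartile method:
  Q1 = 3.75
  Q2 (median) = 6
  Q3 = 11
  IQR = Q3 - Q1 = 11 - 3.75 = 7.25
Step 4: Q3 = 11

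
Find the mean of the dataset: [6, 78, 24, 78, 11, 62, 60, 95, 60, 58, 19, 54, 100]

54.2308

Step 1: Sum all values: 6 + 78 + 24 + 78 + 11 + 62 + 60 + 95 + 60 + 58 + 19 + 54 + 100 = 705
Step 2: Count the number of values: n = 13
Step 3: Mean = sum / n = 705 / 13 = 54.2308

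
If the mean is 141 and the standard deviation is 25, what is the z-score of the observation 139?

-0.08

Step 1: Recall the z-score formula: z = (x - mu) / sigma
Step 2: Substitute values: z = (139 - 141) / 25
Step 3: z = -2 / 25 = -0.08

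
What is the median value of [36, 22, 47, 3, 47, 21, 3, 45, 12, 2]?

21.5

Step 1: Sort the data in ascending order: [2, 3, 3, 12, 21, 22, 36, 45, 47, 47]
Step 2: The number of values is n = 10.
Step 3: Since n is even, the median is the average of positions 5 and 6:
  Median = (21 + 22) / 2 = 21.5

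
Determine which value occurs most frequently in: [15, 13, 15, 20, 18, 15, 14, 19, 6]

15

Step 1: Count the frequency of each value:
  6: appears 1 time(s)
  13: appears 1 time(s)
  14: appears 1 time(s)
  15: appears 3 time(s)
  18: appears 1 time(s)
  19: appears 1 time(s)
  20: appears 1 time(s)
Step 2: The value 15 appears most frequently (3 times).
Step 3: Mode = 15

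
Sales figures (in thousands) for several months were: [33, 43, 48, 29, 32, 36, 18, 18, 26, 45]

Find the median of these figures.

32.5

Step 1: Sort the data in ascending order: [18, 18, 26, 29, 32, 33, 36, 43, 45, 48]
Step 2: The number of values is n = 10.
Step 3: Since n is even, the median is the average of positions 5 and 6:
  Median = (32 + 33) / 2 = 32.5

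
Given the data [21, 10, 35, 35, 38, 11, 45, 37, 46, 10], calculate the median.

35

Step 1: Sort the data in ascending order: [10, 10, 11, 21, 35, 35, 37, 38, 45, 46]
Step 2: The number of values is n = 10.
Step 3: Since n is even, the median is the average of positions 5 and 6:
  Median = (35 + 35) / 2 = 35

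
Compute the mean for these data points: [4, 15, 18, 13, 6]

11.2

Step 1: Sum all values: 4 + 15 + 18 + 13 + 6 = 56
Step 2: Count the number of values: n = 5
Step 3: Mean = sum / n = 56 / 5 = 11.2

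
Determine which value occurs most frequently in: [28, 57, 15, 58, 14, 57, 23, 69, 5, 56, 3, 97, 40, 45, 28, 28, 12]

28

Step 1: Count the frequency of each value:
  3: appears 1 time(s)
  5: appears 1 time(s)
  12: appears 1 time(s)
  14: appears 1 time(s)
  15: appears 1 time(s)
  23: appears 1 time(s)
  28: appears 3 time(s)
  40: appears 1 time(s)
  45: appears 1 time(s)
  56: appears 1 time(s)
  57: appears 2 time(s)
  58: appears 1 time(s)
  69: appears 1 time(s)
  97: appears 1 time(s)
Step 2: The value 28 appears most frequently (3 times).
Step 3: Mode = 28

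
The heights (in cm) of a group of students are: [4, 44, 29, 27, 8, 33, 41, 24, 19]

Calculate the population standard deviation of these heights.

12.7638

Step 1: Compute the mean: 25.4444
Step 2: Sum of squared deviations from the mean: 1466.2222
Step 3: Population variance = 1466.2222 / 9 = 162.9136
Step 4: Standard deviation = sqrt(162.9136) = 12.7638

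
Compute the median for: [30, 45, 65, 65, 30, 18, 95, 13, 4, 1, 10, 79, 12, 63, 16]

30

Step 1: Sort the data in ascending order: [1, 4, 10, 12, 13, 16, 18, 30, 30, 45, 63, 65, 65, 79, 95]
Step 2: The number of values is n = 15.
Step 3: Since n is odd, the median is the middle value at position 8: 30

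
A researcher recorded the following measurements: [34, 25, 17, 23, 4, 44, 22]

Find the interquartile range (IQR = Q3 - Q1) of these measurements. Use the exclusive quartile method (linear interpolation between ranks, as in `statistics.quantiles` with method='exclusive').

17

Step 1: Sort the data: [4, 17, 22, 23, 25, 34, 44]
Step 2: n = 7
Step 3: Using the exclusive quartile method:
  Q1 = 17
  Q2 (median) = 23
  Q3 = 34
  IQR = Q3 - Q1 = 34 - 17 = 17
Step 4: IQR = 17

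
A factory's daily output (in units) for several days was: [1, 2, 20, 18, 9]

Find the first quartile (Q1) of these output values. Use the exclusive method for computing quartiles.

1.5

Step 1: Sort the data: [1, 2, 9, 18, 20]
Step 2: n = 5
Step 3: Using the exclusive quartile method:
  Q1 = 1.5
  Q2 (median) = 9
  Q3 = 19
  IQR = Q3 - Q1 = 19 - 1.5 = 17.5
Step 4: Q1 = 1.5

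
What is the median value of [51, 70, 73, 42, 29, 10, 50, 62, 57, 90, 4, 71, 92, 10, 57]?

57

Step 1: Sort the data in ascending order: [4, 10, 10, 29, 42, 50, 51, 57, 57, 62, 70, 71, 73, 90, 92]
Step 2: The number of values is n = 15.
Step 3: Since n is odd, the median is the middle value at position 8: 57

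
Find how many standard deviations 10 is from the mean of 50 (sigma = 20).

-2

Step 1: Recall the z-score formula: z = (x - mu) / sigma
Step 2: Substitute values: z = (10 - 50) / 20
Step 3: z = -40 / 20 = -2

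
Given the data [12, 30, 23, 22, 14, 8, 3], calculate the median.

14

Step 1: Sort the data in ascending order: [3, 8, 12, 14, 22, 23, 30]
Step 2: The number of values is n = 7.
Step 3: Since n is odd, the median is the middle value at position 4: 14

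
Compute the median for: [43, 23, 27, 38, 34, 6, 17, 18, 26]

26

Step 1: Sort the data in ascending order: [6, 17, 18, 23, 26, 27, 34, 38, 43]
Step 2: The number of values is n = 9.
Step 3: Since n is odd, the median is the middle value at position 5: 26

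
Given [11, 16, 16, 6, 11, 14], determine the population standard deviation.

3.496

Step 1: Compute the mean: 12.3333
Step 2: Sum of squared deviations from the mean: 73.3333
Step 3: Population variance = 73.3333 / 6 = 12.2222
Step 4: Standard deviation = sqrt(12.2222) = 3.496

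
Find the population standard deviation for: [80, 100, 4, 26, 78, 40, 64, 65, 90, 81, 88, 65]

27.2288

Step 1: Compute the mean: 65.0833
Step 2: Sum of squared deviations from the mean: 8896.9167
Step 3: Population variance = 8896.9167 / 12 = 741.4097
Step 4: Standard deviation = sqrt(741.4097) = 27.2288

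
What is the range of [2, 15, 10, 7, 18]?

16

Step 1: Identify the maximum value: max = 18
Step 2: Identify the minimum value: min = 2
Step 3: Range = max - min = 18 - 2 = 16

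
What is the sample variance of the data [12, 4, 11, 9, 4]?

14.5

Step 1: Compute the mean: (12 + 4 + 11 + 9 + 4) / 5 = 8
Step 2: Compute squared deviations from the mean:
  (12 - 8)^2 = 16
  (4 - 8)^2 = 16
  (11 - 8)^2 = 9
  (9 - 8)^2 = 1
  (4 - 8)^2 = 16
Step 3: Sum of squared deviations = 58
Step 4: Sample variance = 58 / 4 = 14.5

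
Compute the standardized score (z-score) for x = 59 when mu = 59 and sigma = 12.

0

Step 1: Recall the z-score formula: z = (x - mu) / sigma
Step 2: Substitute values: z = (59 - 59) / 12
Step 3: z = 0 / 12 = 0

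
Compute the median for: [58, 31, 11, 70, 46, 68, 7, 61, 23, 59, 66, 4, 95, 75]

58.5

Step 1: Sort the data in ascending order: [4, 7, 11, 23, 31, 46, 58, 59, 61, 66, 68, 70, 75, 95]
Step 2: The number of values is n = 14.
Step 3: Since n is even, the median is the average of positions 7 and 8:
  Median = (58 + 59) / 2 = 58.5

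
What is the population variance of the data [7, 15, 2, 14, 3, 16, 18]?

37.0612

Step 1: Compute the mean: (7 + 15 + 2 + 14 + 3 + 16 + 18) / 7 = 10.7143
Step 2: Compute squared deviations from the mean:
  (7 - 10.7143)^2 = 13.7959
  (15 - 10.7143)^2 = 18.3673
  (2 - 10.7143)^2 = 75.9388
  (14 - 10.7143)^2 = 10.7959
  (3 - 10.7143)^2 = 59.5102
  (16 - 10.7143)^2 = 27.9388
  (18 - 10.7143)^2 = 53.0816
Step 3: Sum of squared deviations = 259.4286
Step 4: Population variance = 259.4286 / 7 = 37.0612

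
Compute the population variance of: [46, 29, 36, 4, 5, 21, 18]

206.7755

Step 1: Compute the mean: (46 + 29 + 36 + 4 + 5 + 21 + 18) / 7 = 22.7143
Step 2: Compute squared deviations from the mean:
  (46 - 22.7143)^2 = 542.2245
  (29 - 22.7143)^2 = 39.5102
  (36 - 22.7143)^2 = 176.5102
  (4 - 22.7143)^2 = 350.2245
  (5 - 22.7143)^2 = 313.7959
  (21 - 22.7143)^2 = 2.9388
  (18 - 22.7143)^2 = 22.2245
Step 3: Sum of squared deviations = 1447.4286
Step 4: Population variance = 1447.4286 / 7 = 206.7755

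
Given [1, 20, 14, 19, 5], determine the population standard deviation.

7.5736

Step 1: Compute the mean: 11.8
Step 2: Sum of squared deviations from the mean: 286.8
Step 3: Population variance = 286.8 / 5 = 57.36
Step 4: Standard deviation = sqrt(57.36) = 7.5736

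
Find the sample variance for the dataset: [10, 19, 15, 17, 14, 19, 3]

32.8095

Step 1: Compute the mean: (10 + 19 + 15 + 17 + 14 + 19 + 3) / 7 = 13.8571
Step 2: Compute squared deviations from the mean:
  (10 - 13.8571)^2 = 14.8776
  (19 - 13.8571)^2 = 26.449
  (15 - 13.8571)^2 = 1.3061
  (17 - 13.8571)^2 = 9.8776
  (14 - 13.8571)^2 = 0.0204
  (19 - 13.8571)^2 = 26.449
  (3 - 13.8571)^2 = 117.8776
Step 3: Sum of squared deviations = 196.8571
Step 4: Sample variance = 196.8571 / 6 = 32.8095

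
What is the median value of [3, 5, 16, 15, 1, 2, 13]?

5

Step 1: Sort the data in ascending order: [1, 2, 3, 5, 13, 15, 16]
Step 2: The number of values is n = 7.
Step 3: Since n is odd, the median is the middle value at position 4: 5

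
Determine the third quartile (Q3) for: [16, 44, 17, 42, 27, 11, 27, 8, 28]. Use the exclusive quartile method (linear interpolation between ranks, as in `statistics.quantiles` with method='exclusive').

35

Step 1: Sort the data: [8, 11, 16, 17, 27, 27, 28, 42, 44]
Step 2: n = 9
Step 3: Using the exclusive quartile method:
  Q1 = 13.5
  Q2 (median) = 27
  Q3 = 35
  IQR = Q3 - Q1 = 35 - 13.5 = 21.5
Step 4: Q3 = 35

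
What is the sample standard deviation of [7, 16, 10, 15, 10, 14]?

3.5214

Step 1: Compute the mean: 12
Step 2: Sum of squared deviations from the mean: 62
Step 3: Sample variance = 62 / 5 = 12.4
Step 4: Standard deviation = sqrt(12.4) = 3.5214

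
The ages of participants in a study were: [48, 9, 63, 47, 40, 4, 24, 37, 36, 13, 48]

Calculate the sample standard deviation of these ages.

18.7476

Step 1: Compute the mean: 33.5455
Step 2: Sum of squared deviations from the mean: 3514.7273
Step 3: Sample variance = 3514.7273 / 10 = 351.4727
Step 4: Standard deviation = sqrt(351.4727) = 18.7476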